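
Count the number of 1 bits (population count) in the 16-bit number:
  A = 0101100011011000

0101100011011000
1-bits at positions (from bit 0 = LSB): 3, 4, 6, 7, 11, 12, 14
Count = 7

Answer: 7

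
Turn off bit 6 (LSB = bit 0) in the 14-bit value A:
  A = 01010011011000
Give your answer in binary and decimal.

Mask = ~(1 << 6) = 11111110111111
Bit 6 of A is 1, so AND-ing with the mask clears it to 0.
  01010011011000
& 11111110111111
----------------
  01010010011000

Answer: 01010010011000 (5272)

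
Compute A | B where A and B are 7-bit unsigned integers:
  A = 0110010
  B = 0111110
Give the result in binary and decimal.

Apply | to each column (1 where either bit is 1):
  0110010
| 0111110
---------
  0111110

Answer: 0111110 (62)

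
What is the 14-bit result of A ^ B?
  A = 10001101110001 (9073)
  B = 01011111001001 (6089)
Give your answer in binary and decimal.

Apply ^ to each column (1 where bits differ):
  10001101110001
^ 01011111001001
----------------
  11010010111000

Answer: 11010010111000 (13496)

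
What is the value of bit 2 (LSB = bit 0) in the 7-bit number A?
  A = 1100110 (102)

Bit 2 is the 3rd from the right.
  1100110
      ^
That bit is 1.

Answer: 1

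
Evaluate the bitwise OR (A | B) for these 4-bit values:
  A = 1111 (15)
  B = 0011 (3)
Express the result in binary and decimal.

Apply | to each column (1 where either bit is 1):
  1111
| 0011
------
  1111

Answer: 1111 (15)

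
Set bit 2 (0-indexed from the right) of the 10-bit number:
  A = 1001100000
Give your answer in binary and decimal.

Mask = 1 << 2 = 0000000100
Bit 2 of A is 0, so OR-ing with the mask flips it to 1.
  1001100000
| 0000000100
------------
  1001100100

Answer: 1001100100 (612)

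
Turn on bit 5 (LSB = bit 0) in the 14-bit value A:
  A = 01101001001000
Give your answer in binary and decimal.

Mask = 1 << 5 = 00000000100000
Bit 5 of A is 0, so OR-ing with the mask flips it to 1.
  01101001001000
| 00000000100000
----------------
  01101001101000

Answer: 01101001101000 (6760)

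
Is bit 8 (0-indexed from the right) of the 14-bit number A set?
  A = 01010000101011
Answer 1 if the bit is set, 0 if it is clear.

Bit 8 is the 9th from the right.
  01010000101011
       ^
That bit is 0.

Answer: 0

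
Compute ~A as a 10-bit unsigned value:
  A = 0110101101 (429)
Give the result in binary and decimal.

Flip each bit (0->1, 1->0):
  0110101101
  1001010010

Answer: 1001010010 (594)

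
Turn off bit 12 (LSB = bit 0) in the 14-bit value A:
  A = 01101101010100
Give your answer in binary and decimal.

Mask = ~(1 << 12) = 10111111111111
Bit 12 of A is 1, so AND-ing with the mask clears it to 0.
  01101101010100
& 10111111111111
----------------
  00101101010100

Answer: 00101101010100 (2900)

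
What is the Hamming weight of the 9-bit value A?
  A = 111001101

111001101
1-bits at positions (from bit 0 = LSB): 0, 2, 3, 6, 7, 8
Count = 6

Answer: 6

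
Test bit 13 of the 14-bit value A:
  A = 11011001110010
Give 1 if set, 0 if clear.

Bit 13 is the 14th from the right.
  11011001110010
  ^
That bit is 1.

Answer: 1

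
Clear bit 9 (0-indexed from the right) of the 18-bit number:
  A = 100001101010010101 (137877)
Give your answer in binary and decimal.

Mask = ~(1 << 9) = 111111110111111111
Bit 9 of A is 1, so AND-ing with the mask clears it to 0.
  100001101010010101
& 111111110111111111
--------------------
  100001100010010101

Answer: 100001100010010101 (137365)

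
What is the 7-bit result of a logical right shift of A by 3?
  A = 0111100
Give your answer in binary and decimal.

Logical shift right by 3: drop the bottom 3 bit(s), prepend 3 zero(s) on the left.
  0111100  ->  keep [0111], discard [100], prepend 000
= 0000111

Answer: 0000111 (7)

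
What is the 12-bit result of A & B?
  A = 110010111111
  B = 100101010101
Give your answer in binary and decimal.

Apply & to each column (1 only where both bits are 1):
  110010111111
& 100101010101
--------------
  100000010101

Answer: 100000010101 (2069)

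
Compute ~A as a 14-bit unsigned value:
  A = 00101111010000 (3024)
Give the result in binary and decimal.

Flip each bit (0->1, 1->0):
  00101111010000
  11010000101111

Answer: 11010000101111 (13359)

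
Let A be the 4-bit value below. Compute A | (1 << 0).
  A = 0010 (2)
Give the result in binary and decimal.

Mask = 1 << 0 = 0001
Bit 0 of A is 0, so OR-ing with the mask flips it to 1.
  0010
| 0001
------
  0011

Answer: 0011 (3)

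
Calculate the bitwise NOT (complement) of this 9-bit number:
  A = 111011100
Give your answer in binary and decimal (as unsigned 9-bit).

Flip each bit (0->1, 1->0):
  111011100
  000100011

Answer: 000100011 (35)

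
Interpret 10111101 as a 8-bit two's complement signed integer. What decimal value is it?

MSB is 1, so the value is negative. Find the magnitude:
1. Invert bits:  01000010
2. Add 1:        01000011  = 67
3. Apply sign:   -67

Answer: -67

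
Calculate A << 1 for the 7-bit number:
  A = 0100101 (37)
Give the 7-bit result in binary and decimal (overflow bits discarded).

Shift left by 1: drop the top 1 bit(s), append 1 zero(s) on the right.
  0100101  ->  discard [0], keep [100101], append 0
= 1001010

Answer: 1001010 (74)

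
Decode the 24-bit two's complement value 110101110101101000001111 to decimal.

MSB is 1, so the value is negative. Find the magnitude:
1. Invert bits:  001010001010010111110000
2. Add 1:        001010001010010111110001  = 2663921
3. Apply sign:   -2663921

Answer: -2663921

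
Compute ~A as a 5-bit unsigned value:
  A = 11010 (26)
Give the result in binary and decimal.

Flip each bit (0->1, 1->0):
  11010
  00101

Answer: 00101 (5)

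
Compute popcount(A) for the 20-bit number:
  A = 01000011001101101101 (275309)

01000011001101101101
1-bits at positions (from bit 0 = LSB): 0, 2, 3, 5, 6, 8, 9, 12, 13, 18
Count = 10

Answer: 10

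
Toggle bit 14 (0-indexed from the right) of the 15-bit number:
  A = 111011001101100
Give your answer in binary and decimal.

Mask = 1 << 14 = 100000000000000
Bit 14 of A is 1; XOR with the mask flips it to 0.
  111011001101100
^ 100000000000000
-----------------
  011011001101100

Answer: 011011001101100 (13932)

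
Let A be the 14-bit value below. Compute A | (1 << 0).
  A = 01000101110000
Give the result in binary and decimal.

Mask = 1 << 0 = 00000000000001
Bit 0 of A is 0, so OR-ing with the mask flips it to 1.
  01000101110000
| 00000000000001
----------------
  01000101110001

Answer: 01000101110001 (4465)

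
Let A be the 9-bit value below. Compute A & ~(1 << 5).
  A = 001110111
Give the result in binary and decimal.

Mask = ~(1 << 5) = 111011111
Bit 5 of A is 1, so AND-ing with the mask clears it to 0.
  001110111
& 111011111
-----------
  001010111

Answer: 001010111 (87)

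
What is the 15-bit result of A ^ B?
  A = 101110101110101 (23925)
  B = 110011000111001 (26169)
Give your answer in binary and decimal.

Apply ^ to each column (1 where bits differ):
  101110101110101
^ 110011000111001
-----------------
  011101101001100

Answer: 011101101001100 (15180)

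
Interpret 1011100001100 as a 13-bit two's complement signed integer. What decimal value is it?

MSB is 1, so the value is negative. Find the magnitude:
1. Invert bits:  0100011110011
2. Add 1:        0100011110100  = 2292
3. Apply sign:   -2292

Answer: -2292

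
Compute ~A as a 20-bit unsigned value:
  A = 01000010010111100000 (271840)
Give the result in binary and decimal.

Flip each bit (0->1, 1->0):
  01000010010111100000
  10111101101000011111

Answer: 10111101101000011111 (776735)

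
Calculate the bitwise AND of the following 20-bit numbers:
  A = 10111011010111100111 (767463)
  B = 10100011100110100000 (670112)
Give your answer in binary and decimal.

Apply & to each column (1 only where both bits are 1):
  10111011010111100111
& 10100011100110100000
----------------------
  10100011000110100000

Answer: 10100011000110100000 (668064)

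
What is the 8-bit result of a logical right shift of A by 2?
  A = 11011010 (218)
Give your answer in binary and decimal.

Logical shift right by 2: drop the bottom 2 bit(s), prepend 2 zero(s) on the left.
  11011010  ->  keep [110110], discard [10], prepend 00
= 00110110

Answer: 00110110 (54)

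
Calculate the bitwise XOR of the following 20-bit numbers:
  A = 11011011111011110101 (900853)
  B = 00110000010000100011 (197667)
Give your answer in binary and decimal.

Apply ^ to each column (1 where bits differ):
  11011011111011110101
^ 00110000010000100011
----------------------
  11101011101011010110

Answer: 11101011101011010110 (965334)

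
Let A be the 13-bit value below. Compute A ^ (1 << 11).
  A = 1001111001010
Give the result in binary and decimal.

Mask = 1 << 11 = 0100000000000
Bit 11 of A is 0; XOR with the mask flips it to 1.
  1001111001010
^ 0100000000000
---------------
  1101111001010

Answer: 1101111001010 (7114)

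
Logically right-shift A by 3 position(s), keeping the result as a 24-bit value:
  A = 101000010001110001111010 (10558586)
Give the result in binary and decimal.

Logical shift right by 3: drop the bottom 3 bit(s), prepend 3 zero(s) on the left.
  101000010001110001111010  ->  keep [101000010001110001111], discard [010], prepend 000
= 000101000010001110001111

Answer: 000101000010001110001111 (1319823)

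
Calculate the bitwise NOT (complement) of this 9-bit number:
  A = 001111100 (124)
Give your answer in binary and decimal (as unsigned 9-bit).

Flip each bit (0->1, 1->0):
  001111100
  110000011

Answer: 110000011 (387)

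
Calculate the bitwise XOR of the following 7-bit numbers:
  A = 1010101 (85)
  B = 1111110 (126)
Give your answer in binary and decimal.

Apply ^ to each column (1 where bits differ):
  1010101
^ 1111110
---------
  0101011

Answer: 0101011 (43)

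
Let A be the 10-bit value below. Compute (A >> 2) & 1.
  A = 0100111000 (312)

Bit 2 is the 3rd from the right.
  0100111000
         ^
That bit is 0.

Answer: 0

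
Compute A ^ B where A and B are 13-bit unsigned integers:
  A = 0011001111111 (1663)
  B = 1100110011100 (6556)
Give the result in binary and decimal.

Apply ^ to each column (1 where bits differ):
  0011001111111
^ 1100110011100
---------------
  1111111100011

Answer: 1111111100011 (8163)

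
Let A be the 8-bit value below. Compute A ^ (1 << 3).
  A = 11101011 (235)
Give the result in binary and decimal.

Mask = 1 << 3 = 00001000
Bit 3 of A is 1; XOR with the mask flips it to 0.
  11101011
^ 00001000
----------
  11100011

Answer: 11100011 (227)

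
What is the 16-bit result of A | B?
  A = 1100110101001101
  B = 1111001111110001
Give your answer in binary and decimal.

Apply | to each column (1 where either bit is 1):
  1100110101001101
| 1111001111110001
------------------
  1111111111111101

Answer: 1111111111111101 (65533)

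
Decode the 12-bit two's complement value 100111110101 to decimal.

MSB is 1, so the value is negative. Find the magnitude:
1. Invert bits:  011000001010
2. Add 1:        011000001011  = 1547
3. Apply sign:   -1547

Answer: -1547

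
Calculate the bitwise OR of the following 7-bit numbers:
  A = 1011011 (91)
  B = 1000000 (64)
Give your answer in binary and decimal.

Apply | to each column (1 where either bit is 1):
  1011011
| 1000000
---------
  1011011

Answer: 1011011 (91)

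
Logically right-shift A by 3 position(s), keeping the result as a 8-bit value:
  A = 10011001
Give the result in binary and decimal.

Logical shift right by 3: drop the bottom 3 bit(s), prepend 3 zero(s) on the left.
  10011001  ->  keep [10011], discard [001], prepend 000
= 00010011

Answer: 00010011 (19)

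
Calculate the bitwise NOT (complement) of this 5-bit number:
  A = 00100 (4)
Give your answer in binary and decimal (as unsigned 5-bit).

Flip each bit (0->1, 1->0):
  00100
  11011

Answer: 11011 (27)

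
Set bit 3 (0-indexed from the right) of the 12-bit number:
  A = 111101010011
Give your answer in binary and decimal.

Mask = 1 << 3 = 000000001000
Bit 3 of A is 0, so OR-ing with the mask flips it to 1.
  111101010011
| 000000001000
--------------
  111101011011

Answer: 111101011011 (3931)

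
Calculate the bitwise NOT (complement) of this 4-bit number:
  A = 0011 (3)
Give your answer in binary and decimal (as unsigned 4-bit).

Flip each bit (0->1, 1->0):
  0011
  1100

Answer: 1100 (12)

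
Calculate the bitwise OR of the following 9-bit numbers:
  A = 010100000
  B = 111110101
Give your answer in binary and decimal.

Apply | to each column (1 where either bit is 1):
  010100000
| 111110101
-----------
  111110101

Answer: 111110101 (501)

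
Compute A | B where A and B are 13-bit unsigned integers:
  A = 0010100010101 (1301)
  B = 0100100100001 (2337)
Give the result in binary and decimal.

Apply | to each column (1 where either bit is 1):
  0010100010101
| 0100100100001
---------------
  0110100110101

Answer: 0110100110101 (3381)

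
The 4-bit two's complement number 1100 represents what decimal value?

MSB is 1, so the value is negative. Find the magnitude:
1. Invert bits:  0011
2. Add 1:        0100  = 4
3. Apply sign:   -4

Answer: -4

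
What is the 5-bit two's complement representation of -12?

1. Binary of +12:  01100
2. Invert bits:     10011
3. Add 1:           10100

Answer: 10100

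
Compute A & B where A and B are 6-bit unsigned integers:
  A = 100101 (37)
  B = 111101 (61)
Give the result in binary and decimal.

Apply & to each column (1 only where both bits are 1):
  100101
& 111101
--------
  100101

Answer: 100101 (37)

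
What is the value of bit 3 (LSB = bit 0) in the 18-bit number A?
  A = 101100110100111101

Bit 3 is the 4th from the right.
  101100110100111101
                ^
That bit is 1.

Answer: 1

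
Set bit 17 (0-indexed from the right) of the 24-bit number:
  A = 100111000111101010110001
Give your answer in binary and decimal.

Mask = 1 << 17 = 000000100000000000000000
Bit 17 of A is 0, so OR-ing with the mask flips it to 1.
  100111000111101010110001
| 000000100000000000000000
--------------------------
  100111100111101010110001

Answer: 100111100111101010110001 (10386097)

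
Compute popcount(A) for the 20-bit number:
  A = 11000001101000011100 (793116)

11000001101000011100
1-bits at positions (from bit 0 = LSB): 2, 3, 4, 9, 11, 12, 18, 19
Count = 8

Answer: 8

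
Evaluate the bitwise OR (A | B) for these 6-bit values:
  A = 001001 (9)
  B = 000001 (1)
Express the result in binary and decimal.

Apply | to each column (1 where either bit is 1):
  001001
| 000001
--------
  001001

Answer: 001001 (9)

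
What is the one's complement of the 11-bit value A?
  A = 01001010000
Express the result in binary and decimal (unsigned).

Flip each bit (0->1, 1->0):
  01001010000
  10110101111

Answer: 10110101111 (1455)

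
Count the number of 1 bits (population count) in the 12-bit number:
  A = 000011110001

000011110001
1-bits at positions (from bit 0 = LSB): 0, 4, 5, 6, 7
Count = 5

Answer: 5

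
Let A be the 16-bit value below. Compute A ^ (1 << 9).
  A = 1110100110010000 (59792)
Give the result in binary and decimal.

Mask = 1 << 9 = 0000001000000000
Bit 9 of A is 0; XOR with the mask flips it to 1.
  1110100110010000
^ 0000001000000000
------------------
  1110101110010000

Answer: 1110101110010000 (60304)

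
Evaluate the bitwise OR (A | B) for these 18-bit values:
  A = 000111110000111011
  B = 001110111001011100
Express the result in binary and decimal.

Apply | to each column (1 where either bit is 1):
  000111110000111011
| 001110111001011100
--------------------
  001111111001111111

Answer: 001111111001111111 (65151)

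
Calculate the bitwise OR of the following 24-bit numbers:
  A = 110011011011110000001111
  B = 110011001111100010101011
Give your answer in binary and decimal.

Apply | to each column (1 where either bit is 1):
  110011011011110000001111
| 110011001111100010101011
--------------------------
  110011011111110010101111

Answer: 110011011111110010101111 (13499567)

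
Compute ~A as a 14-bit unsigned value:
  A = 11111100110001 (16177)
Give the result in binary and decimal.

Flip each bit (0->1, 1->0):
  11111100110001
  00000011001110

Answer: 00000011001110 (206)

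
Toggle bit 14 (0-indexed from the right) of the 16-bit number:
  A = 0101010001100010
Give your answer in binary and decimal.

Mask = 1 << 14 = 0100000000000000
Bit 14 of A is 1; XOR with the mask flips it to 0.
  0101010001100010
^ 0100000000000000
------------------
  0001010001100010

Answer: 0001010001100010 (5218)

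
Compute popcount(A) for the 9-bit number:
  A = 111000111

111000111
1-bits at positions (from bit 0 = LSB): 0, 1, 2, 6, 7, 8
Count = 6

Answer: 6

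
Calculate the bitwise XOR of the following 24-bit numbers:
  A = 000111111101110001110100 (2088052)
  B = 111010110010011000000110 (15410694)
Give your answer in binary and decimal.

Apply ^ to each column (1 where bits differ):
  000111111101110001110100
^ 111010110010011000000110
--------------------------
  111101001111101001110010

Answer: 111101001111101001110010 (16054898)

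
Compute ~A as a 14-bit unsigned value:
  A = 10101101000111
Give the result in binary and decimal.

Flip each bit (0->1, 1->0):
  10101101000111
  01010010111000

Answer: 01010010111000 (5304)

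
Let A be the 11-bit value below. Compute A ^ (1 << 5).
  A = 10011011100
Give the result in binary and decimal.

Mask = 1 << 5 = 00000100000
Bit 5 of A is 0; XOR with the mask flips it to 1.
  10011011100
^ 00000100000
-------------
  10011111100

Answer: 10011111100 (1276)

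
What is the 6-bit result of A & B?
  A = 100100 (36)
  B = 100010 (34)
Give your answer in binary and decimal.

Apply & to each column (1 only where both bits are 1):
  100100
& 100010
--------
  100000

Answer: 100000 (32)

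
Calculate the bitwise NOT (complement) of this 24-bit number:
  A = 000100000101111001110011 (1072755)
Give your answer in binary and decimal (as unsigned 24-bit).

Flip each bit (0->1, 1->0):
  000100000101111001110011
  111011111010000110001100

Answer: 111011111010000110001100 (15704460)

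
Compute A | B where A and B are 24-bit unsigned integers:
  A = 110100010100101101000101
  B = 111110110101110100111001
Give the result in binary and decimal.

Apply | to each column (1 where either bit is 1):
  110100010100101101000101
| 111110110101110100111001
--------------------------
  111110110101111101111101

Answer: 111110110101111101111101 (16473981)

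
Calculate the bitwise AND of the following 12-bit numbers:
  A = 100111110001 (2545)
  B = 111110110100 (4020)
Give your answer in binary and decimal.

Apply & to each column (1 only where both bits are 1):
  100111110001
& 111110110100
--------------
  100110110000

Answer: 100110110000 (2480)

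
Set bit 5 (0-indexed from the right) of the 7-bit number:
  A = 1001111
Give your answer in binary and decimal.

Mask = 1 << 5 = 0100000
Bit 5 of A is 0, so OR-ing with the mask flips it to 1.
  1001111
| 0100000
---------
  1101111

Answer: 1101111 (111)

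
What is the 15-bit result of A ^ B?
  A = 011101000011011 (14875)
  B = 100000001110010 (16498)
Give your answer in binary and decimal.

Apply ^ to each column (1 where bits differ):
  011101000011011
^ 100000001110010
-----------------
  111101001101001

Answer: 111101001101001 (31337)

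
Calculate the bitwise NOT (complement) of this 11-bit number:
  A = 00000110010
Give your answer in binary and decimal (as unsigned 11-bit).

Flip each bit (0->1, 1->0):
  00000110010
  11111001101

Answer: 11111001101 (1997)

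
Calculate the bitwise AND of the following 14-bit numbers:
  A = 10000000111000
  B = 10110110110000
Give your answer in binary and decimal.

Apply & to each column (1 only where both bits are 1):
  10000000111000
& 10110110110000
----------------
  10000000110000

Answer: 10000000110000 (8240)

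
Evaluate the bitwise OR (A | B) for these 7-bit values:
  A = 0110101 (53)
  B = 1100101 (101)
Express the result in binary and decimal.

Apply | to each column (1 where either bit is 1):
  0110101
| 1100101
---------
  1110101

Answer: 1110101 (117)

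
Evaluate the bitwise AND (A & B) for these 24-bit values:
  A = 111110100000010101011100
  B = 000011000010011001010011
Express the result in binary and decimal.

Apply & to each column (1 only where both bits are 1):
  111110100000010101011100
& 000011000010011001010011
--------------------------
  000010000000010001010000

Answer: 000010000000010001010000 (525392)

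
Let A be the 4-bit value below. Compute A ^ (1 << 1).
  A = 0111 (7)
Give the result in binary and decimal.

Mask = 1 << 1 = 0010
Bit 1 of A is 1; XOR with the mask flips it to 0.
  0111
^ 0010
------
  0101

Answer: 0101 (5)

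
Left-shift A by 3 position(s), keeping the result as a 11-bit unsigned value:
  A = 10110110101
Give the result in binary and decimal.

Shift left by 3: drop the top 3 bit(s), append 3 zero(s) on the right.
  10110110101  ->  discard [101], keep [10110101], append 000
= 10110101000

Answer: 10110101000 (1448)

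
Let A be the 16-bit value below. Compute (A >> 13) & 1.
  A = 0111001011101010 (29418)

Bit 13 is the 14th from the right.
  0111001011101010
    ^
That bit is 1.

Answer: 1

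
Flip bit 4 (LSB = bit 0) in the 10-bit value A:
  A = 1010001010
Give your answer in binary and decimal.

Mask = 1 << 4 = 0000010000
Bit 4 of A is 0; XOR with the mask flips it to 1.
  1010001010
^ 0000010000
------------
  1010011010

Answer: 1010011010 (666)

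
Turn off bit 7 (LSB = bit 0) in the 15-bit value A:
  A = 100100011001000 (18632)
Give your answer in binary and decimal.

Mask = ~(1 << 7) = 111111101111111
Bit 7 of A is 1, so AND-ing with the mask clears it to 0.
  100100011001000
& 111111101111111
-----------------
  100100001001000

Answer: 100100001001000 (18504)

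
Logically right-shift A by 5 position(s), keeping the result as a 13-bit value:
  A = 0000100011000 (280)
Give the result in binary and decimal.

Logical shift right by 5: drop the bottom 5 bit(s), prepend 5 zero(s) on the left.
  0000100011000  ->  keep [00001000], discard [11000], prepend 00000
= 0000000001000

Answer: 0000000001000 (8)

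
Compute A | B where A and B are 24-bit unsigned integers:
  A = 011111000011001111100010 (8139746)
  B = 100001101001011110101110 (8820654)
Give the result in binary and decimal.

Apply | to each column (1 where either bit is 1):
  011111000011001111100010
| 100001101001011110101110
--------------------------
  111111101011011111101110

Answer: 111111101011011111101110 (16693230)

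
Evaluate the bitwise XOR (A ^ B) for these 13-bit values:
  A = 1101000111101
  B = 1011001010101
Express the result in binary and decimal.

Apply ^ to each column (1 where bits differ):
  1101000111101
^ 1011001010101
---------------
  0110001101000

Answer: 0110001101000 (3176)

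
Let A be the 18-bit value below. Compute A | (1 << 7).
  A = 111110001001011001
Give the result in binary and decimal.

Mask = 1 << 7 = 000000000010000000
Bit 7 of A is 0, so OR-ing with the mask flips it to 1.
  111110001001011001
| 000000000010000000
--------------------
  111110001011011001

Answer: 111110001011011001 (254681)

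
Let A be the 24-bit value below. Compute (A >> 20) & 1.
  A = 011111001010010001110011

Bit 20 is the 21st from the right.
  011111001010010001110011
     ^
That bit is 1.

Answer: 1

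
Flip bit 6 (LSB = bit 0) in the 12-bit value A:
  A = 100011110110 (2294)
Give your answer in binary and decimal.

Mask = 1 << 6 = 000001000000
Bit 6 of A is 1; XOR with the mask flips it to 0.
  100011110110
^ 000001000000
--------------
  100010110110

Answer: 100010110110 (2230)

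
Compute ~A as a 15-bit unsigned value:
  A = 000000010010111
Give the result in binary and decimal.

Flip each bit (0->1, 1->0):
  000000010010111
  111111101101000

Answer: 111111101101000 (32616)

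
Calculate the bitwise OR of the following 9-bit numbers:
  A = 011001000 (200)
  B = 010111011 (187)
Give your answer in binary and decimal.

Apply | to each column (1 where either bit is 1):
  011001000
| 010111011
-----------
  011111011

Answer: 011111011 (251)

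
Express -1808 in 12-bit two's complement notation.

1. Binary of +1808:  011100010000
2. Invert bits:     100011101111
3. Add 1:           100011110000

Answer: 100011110000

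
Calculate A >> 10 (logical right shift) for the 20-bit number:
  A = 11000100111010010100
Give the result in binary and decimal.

Logical shift right by 10: drop the bottom 10 bit(s), prepend 10 zero(s) on the left.
  11000100111010010100  ->  keep [1100010011], discard [1010010100], prepend 0000000000
= 00000000001100010011

Answer: 00000000001100010011 (787)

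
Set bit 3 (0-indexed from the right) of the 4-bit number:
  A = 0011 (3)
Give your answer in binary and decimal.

Mask = 1 << 3 = 1000
Bit 3 of A is 0, so OR-ing with the mask flips it to 1.
  0011
| 1000
------
  1011

Answer: 1011 (11)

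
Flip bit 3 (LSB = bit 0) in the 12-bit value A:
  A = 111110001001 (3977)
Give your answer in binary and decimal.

Mask = 1 << 3 = 000000001000
Bit 3 of A is 1; XOR with the mask flips it to 0.
  111110001001
^ 000000001000
--------------
  111110000001

Answer: 111110000001 (3969)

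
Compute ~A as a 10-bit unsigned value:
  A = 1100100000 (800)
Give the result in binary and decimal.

Flip each bit (0->1, 1->0):
  1100100000
  0011011111

Answer: 0011011111 (223)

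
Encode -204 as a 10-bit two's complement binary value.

1. Binary of +204:  0011001100
2. Invert bits:     1100110011
3. Add 1:           1100110100

Answer: 1100110100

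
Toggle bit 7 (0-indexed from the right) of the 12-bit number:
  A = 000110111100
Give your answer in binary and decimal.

Mask = 1 << 7 = 000010000000
Bit 7 of A is 1; XOR with the mask flips it to 0.
  000110111100
^ 000010000000
--------------
  000100111100

Answer: 000100111100 (316)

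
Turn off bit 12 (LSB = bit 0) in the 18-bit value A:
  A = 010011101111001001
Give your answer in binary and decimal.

Mask = ~(1 << 12) = 111110111111111111
Bit 12 of A is 1, so AND-ing with the mask clears it to 0.
  010011101111001001
& 111110111111111111
--------------------
  010010101111001001

Answer: 010010101111001001 (76745)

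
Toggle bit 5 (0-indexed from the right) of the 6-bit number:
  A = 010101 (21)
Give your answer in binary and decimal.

Mask = 1 << 5 = 100000
Bit 5 of A is 0; XOR with the mask flips it to 1.
  010101
^ 100000
--------
  110101

Answer: 110101 (53)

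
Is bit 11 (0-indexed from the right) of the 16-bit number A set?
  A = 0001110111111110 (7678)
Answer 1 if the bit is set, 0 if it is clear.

Bit 11 is the 12th from the right.
  0001110111111110
      ^
That bit is 1.

Answer: 1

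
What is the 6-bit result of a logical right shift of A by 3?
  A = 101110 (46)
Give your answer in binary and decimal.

Logical shift right by 3: drop the bottom 3 bit(s), prepend 3 zero(s) on the left.
  101110  ->  keep [101], discard [110], prepend 000
= 000101

Answer: 000101 (5)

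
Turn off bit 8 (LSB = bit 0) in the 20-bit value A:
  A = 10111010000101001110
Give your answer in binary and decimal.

Mask = ~(1 << 8) = 11111111111011111111
Bit 8 of A is 1, so AND-ing with the mask clears it to 0.
  10111010000101001110
& 11111111111011111111
----------------------
  10111010000001001110

Answer: 10111010000001001110 (761934)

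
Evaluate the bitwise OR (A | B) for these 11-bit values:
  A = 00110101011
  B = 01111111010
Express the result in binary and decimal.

Apply | to each column (1 where either bit is 1):
  00110101011
| 01111111010
-------------
  01111111011

Answer: 01111111011 (1019)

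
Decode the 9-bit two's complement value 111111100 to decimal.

MSB is 1, so the value is negative. Find the magnitude:
1. Invert bits:  000000011
2. Add 1:        000000100  = 4
3. Apply sign:   -4

Answer: -4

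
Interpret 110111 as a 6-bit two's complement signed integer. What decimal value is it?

MSB is 1, so the value is negative. Find the magnitude:
1. Invert bits:  001000
2. Add 1:        001001  = 9
3. Apply sign:   -9

Answer: -9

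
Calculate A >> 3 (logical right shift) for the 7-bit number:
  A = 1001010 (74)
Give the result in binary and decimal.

Logical shift right by 3: drop the bottom 3 bit(s), prepend 3 zero(s) on the left.
  1001010  ->  keep [1001], discard [010], prepend 000
= 0001001

Answer: 0001001 (9)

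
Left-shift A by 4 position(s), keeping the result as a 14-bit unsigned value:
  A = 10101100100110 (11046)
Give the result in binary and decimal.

Shift left by 4: drop the top 4 bit(s), append 4 zero(s) on the right.
  10101100100110  ->  discard [1010], keep [1100100110], append 0000
= 11001001100000

Answer: 11001001100000 (12896)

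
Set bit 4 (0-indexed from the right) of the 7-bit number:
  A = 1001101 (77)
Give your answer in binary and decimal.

Mask = 1 << 4 = 0010000
Bit 4 of A is 0, so OR-ing with the mask flips it to 1.
  1001101
| 0010000
---------
  1011101

Answer: 1011101 (93)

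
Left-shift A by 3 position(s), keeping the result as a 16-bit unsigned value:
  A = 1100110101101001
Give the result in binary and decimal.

Shift left by 3: drop the top 3 bit(s), append 3 zero(s) on the right.
  1100110101101001  ->  discard [110], keep [0110101101001], append 000
= 0110101101001000

Answer: 0110101101001000 (27464)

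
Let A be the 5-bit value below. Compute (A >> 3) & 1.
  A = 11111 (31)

Bit 3 is the 4th from the right.
  11111
   ^
That bit is 1.

Answer: 1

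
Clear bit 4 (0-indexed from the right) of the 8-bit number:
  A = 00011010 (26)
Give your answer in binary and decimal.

Mask = ~(1 << 4) = 11101111
Bit 4 of A is 1, so AND-ing with the mask clears it to 0.
  00011010
& 11101111
----------
  00001010

Answer: 00001010 (10)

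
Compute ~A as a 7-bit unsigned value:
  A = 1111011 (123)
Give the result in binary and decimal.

Flip each bit (0->1, 1->0):
  1111011
  0000100

Answer: 0000100 (4)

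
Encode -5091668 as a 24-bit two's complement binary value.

1. Binary of +5091668:  010011011011000101010100
2. Invert bits:     101100100100111010101011
3. Add 1:           101100100100111010101100

Answer: 101100100100111010101100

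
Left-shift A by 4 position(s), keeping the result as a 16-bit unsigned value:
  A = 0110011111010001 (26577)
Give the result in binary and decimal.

Shift left by 4: drop the top 4 bit(s), append 4 zero(s) on the right.
  0110011111010001  ->  discard [0110], keep [011111010001], append 0000
= 0111110100010000

Answer: 0111110100010000 (32016)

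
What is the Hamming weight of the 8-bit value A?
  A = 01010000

01010000
1-bits at positions (from bit 0 = LSB): 4, 6
Count = 2

Answer: 2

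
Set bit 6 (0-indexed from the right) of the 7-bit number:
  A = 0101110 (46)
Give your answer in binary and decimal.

Mask = 1 << 6 = 1000000
Bit 6 of A is 0, so OR-ing with the mask flips it to 1.
  0101110
| 1000000
---------
  1101110

Answer: 1101110 (110)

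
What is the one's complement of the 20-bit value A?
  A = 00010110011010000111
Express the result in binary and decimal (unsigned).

Flip each bit (0->1, 1->0):
  00010110011010000111
  11101001100101111000

Answer: 11101001100101111000 (956792)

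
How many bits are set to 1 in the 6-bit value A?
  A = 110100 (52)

110100
1-bits at positions (from bit 0 = LSB): 2, 4, 5
Count = 3

Answer: 3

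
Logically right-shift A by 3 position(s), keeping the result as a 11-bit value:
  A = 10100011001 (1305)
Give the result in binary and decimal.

Logical shift right by 3: drop the bottom 3 bit(s), prepend 3 zero(s) on the left.
  10100011001  ->  keep [10100011], discard [001], prepend 000
= 00010100011

Answer: 00010100011 (163)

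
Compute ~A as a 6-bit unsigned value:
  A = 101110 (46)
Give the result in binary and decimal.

Flip each bit (0->1, 1->0):
  101110
  010001

Answer: 010001 (17)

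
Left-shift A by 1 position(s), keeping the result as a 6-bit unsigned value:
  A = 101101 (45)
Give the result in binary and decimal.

Shift left by 1: drop the top 1 bit(s), append 1 zero(s) on the right.
  101101  ->  discard [1], keep [01101], append 0
= 011010

Answer: 011010 (26)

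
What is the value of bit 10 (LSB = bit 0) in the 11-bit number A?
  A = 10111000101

Bit 10 is the 11th from the right.
  10111000101
  ^
That bit is 1.

Answer: 1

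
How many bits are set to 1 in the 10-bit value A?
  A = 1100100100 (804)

1100100100
1-bits at positions (from bit 0 = LSB): 2, 5, 8, 9
Count = 4

Answer: 4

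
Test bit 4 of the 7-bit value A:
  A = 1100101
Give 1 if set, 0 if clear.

Bit 4 is the 5th from the right.
  1100101
    ^
That bit is 0.

Answer: 0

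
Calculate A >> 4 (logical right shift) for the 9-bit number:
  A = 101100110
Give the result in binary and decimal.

Logical shift right by 4: drop the bottom 4 bit(s), prepend 4 zero(s) on the left.
  101100110  ->  keep [10110], discard [0110], prepend 0000
= 000010110

Answer: 000010110 (22)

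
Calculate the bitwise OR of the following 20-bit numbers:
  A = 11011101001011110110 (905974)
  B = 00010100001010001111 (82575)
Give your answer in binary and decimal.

Apply | to each column (1 where either bit is 1):
  11011101001011110110
| 00010100001010001111
----------------------
  11011101001011111111

Answer: 11011101001011111111 (905983)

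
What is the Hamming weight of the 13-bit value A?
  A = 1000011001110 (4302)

1000011001110
1-bits at positions (from bit 0 = LSB): 1, 2, 3, 6, 7, 12
Count = 6

Answer: 6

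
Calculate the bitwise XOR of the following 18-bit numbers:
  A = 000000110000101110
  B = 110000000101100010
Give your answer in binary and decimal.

Apply ^ to each column (1 where bits differ):
  000000110000101110
^ 110000000101100010
--------------------
  110000110101001100

Answer: 110000110101001100 (200012)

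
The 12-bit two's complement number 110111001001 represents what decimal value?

MSB is 1, so the value is negative. Find the magnitude:
1. Invert bits:  001000110110
2. Add 1:        001000110111  = 567
3. Apply sign:   -567

Answer: -567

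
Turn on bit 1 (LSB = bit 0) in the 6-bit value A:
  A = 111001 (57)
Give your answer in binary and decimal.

Mask = 1 << 1 = 000010
Bit 1 of A is 0, so OR-ing with the mask flips it to 1.
  111001
| 000010
--------
  111011

Answer: 111011 (59)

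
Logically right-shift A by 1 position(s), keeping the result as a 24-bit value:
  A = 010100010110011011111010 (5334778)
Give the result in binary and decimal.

Logical shift right by 1: drop the bottom 1 bit(s), prepend 1 zero(s) on the left.
  010100010110011011111010  ->  keep [01010001011001101111101], discard [0], prepend 0
= 001010001011001101111101

Answer: 001010001011001101111101 (2667389)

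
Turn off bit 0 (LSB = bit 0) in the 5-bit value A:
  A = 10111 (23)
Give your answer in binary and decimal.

Mask = ~(1 << 0) = 11110
Bit 0 of A is 1, so AND-ing with the mask clears it to 0.
  10111
& 11110
-------
  10110

Answer: 10110 (22)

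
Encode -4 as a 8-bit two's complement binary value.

1. Binary of +4:  00000100
2. Invert bits:     11111011
3. Add 1:           11111100

Answer: 11111100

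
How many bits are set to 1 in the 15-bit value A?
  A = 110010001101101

110010001101101
1-bits at positions (from bit 0 = LSB): 0, 2, 3, 5, 6, 10, 13, 14
Count = 8

Answer: 8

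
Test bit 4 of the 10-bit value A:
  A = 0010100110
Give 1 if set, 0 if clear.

Bit 4 is the 5th from the right.
  0010100110
       ^
That bit is 0.

Answer: 0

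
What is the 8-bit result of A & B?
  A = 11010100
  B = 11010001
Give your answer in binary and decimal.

Apply & to each column (1 only where both bits are 1):
  11010100
& 11010001
----------
  11010000

Answer: 11010000 (208)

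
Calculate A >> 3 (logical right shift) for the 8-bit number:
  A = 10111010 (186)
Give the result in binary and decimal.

Logical shift right by 3: drop the bottom 3 bit(s), prepend 3 zero(s) on the left.
  10111010  ->  keep [10111], discard [010], prepend 000
= 00010111

Answer: 00010111 (23)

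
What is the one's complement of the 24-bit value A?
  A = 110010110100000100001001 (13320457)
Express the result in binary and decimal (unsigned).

Flip each bit (0->1, 1->0):
  110010110100000100001001
  001101001011111011110110

Answer: 001101001011111011110110 (3456758)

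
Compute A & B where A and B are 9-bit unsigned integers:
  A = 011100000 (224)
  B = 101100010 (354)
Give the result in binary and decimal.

Apply & to each column (1 only where both bits are 1):
  011100000
& 101100010
-----------
  001100000

Answer: 001100000 (96)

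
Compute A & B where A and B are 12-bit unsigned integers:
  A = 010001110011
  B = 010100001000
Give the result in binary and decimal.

Apply & to each column (1 only where both bits are 1):
  010001110011
& 010100001000
--------------
  010000000000

Answer: 010000000000 (1024)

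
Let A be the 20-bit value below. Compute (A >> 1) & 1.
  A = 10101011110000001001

Bit 1 is the 2nd from the right.
  10101011110000001001
                    ^
That bit is 0.

Answer: 0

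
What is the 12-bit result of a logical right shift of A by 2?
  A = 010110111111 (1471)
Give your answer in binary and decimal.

Logical shift right by 2: drop the bottom 2 bit(s), prepend 2 zero(s) on the left.
  010110111111  ->  keep [0101101111], discard [11], prepend 00
= 000101101111

Answer: 000101101111 (367)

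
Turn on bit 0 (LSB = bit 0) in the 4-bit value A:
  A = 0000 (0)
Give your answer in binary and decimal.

Mask = 1 << 0 = 0001
Bit 0 of A is 0, so OR-ing with the mask flips it to 1.
  0000
| 0001
------
  0001

Answer: 0001 (1)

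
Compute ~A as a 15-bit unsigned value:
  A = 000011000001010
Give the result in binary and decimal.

Flip each bit (0->1, 1->0):
  000011000001010
  111100111110101

Answer: 111100111110101 (31221)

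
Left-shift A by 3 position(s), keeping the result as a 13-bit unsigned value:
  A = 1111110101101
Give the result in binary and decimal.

Shift left by 3: drop the top 3 bit(s), append 3 zero(s) on the right.
  1111110101101  ->  discard [111], keep [1110101101], append 000
= 1110101101000

Answer: 1110101101000 (7528)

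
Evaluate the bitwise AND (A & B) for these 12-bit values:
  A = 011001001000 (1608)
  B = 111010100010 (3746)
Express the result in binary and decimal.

Apply & to each column (1 only where both bits are 1):
  011001001000
& 111010100010
--------------
  011000000000

Answer: 011000000000 (1536)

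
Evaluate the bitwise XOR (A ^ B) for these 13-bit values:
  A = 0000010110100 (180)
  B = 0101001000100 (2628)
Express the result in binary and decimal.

Apply ^ to each column (1 where bits differ):
  0000010110100
^ 0101001000100
---------------
  0101011110000

Answer: 0101011110000 (2800)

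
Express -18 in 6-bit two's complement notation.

1. Binary of +18:  010010
2. Invert bits:     101101
3. Add 1:           101110

Answer: 101110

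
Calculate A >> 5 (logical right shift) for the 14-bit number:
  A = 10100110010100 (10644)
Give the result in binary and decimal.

Logical shift right by 5: drop the bottom 5 bit(s), prepend 5 zero(s) on the left.
  10100110010100  ->  keep [101001100], discard [10100], prepend 00000
= 00000101001100

Answer: 00000101001100 (332)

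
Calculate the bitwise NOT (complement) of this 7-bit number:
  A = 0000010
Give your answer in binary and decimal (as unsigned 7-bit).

Flip each bit (0->1, 1->0):
  0000010
  1111101

Answer: 1111101 (125)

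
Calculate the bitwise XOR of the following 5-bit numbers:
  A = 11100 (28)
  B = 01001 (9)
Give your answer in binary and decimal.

Apply ^ to each column (1 where bits differ):
  11100
^ 01001
-------
  10101

Answer: 10101 (21)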